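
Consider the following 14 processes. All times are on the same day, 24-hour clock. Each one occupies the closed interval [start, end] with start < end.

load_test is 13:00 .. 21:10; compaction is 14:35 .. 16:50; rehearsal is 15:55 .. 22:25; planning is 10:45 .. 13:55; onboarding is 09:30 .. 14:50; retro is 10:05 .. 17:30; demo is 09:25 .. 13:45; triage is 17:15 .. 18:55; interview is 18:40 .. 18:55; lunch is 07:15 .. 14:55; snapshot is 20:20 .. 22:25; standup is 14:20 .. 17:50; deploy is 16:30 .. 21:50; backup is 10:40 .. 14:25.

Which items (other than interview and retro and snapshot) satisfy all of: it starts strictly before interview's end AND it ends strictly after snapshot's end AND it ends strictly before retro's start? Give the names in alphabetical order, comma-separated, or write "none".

Conditions: its start is strictly before interview's end (X.start < 18:55) AND its end is strictly after snapshot's end (X.end > 22:25) AND its end is strictly before retro's start (X.end < 10:05).
backup: start 10:40 < 18:55? ✓; end 14:25 > 22:25? ✗; end 14:25 < 10:05? ✗ → no.
compaction: start 14:35 < 18:55? ✓; end 16:50 > 22:25? ✗; end 16:50 < 10:05? ✗ → no.
demo: start 09:25 < 18:55? ✓; end 13:45 > 22:25? ✗; end 13:45 < 10:05? ✗ → no.
deploy: start 16:30 < 18:55? ✓; end 21:50 > 22:25? ✗; end 21:50 < 10:05? ✗ → no.
load_test: start 13:00 < 18:55? ✓; end 21:10 > 22:25? ✗; end 21:10 < 10:05? ✗ → no.
lunch: start 07:15 < 18:55? ✓; end 14:55 > 22:25? ✗; end 14:55 < 10:05? ✗ → no.
onboarding: start 09:30 < 18:55? ✓; end 14:50 > 22:25? ✗; end 14:50 < 10:05? ✗ → no.
planning: start 10:45 < 18:55? ✓; end 13:55 > 22:25? ✗; end 13:55 < 10:05? ✗ → no.
rehearsal: start 15:55 < 18:55? ✓; end 22:25 > 22:25? ✗; end 22:25 < 10:05? ✗ → no.
standup: start 14:20 < 18:55? ✓; end 17:50 > 22:25? ✗; end 17:50 < 10:05? ✗ → no.
triage: start 17:15 < 18:55? ✓; end 18:55 > 22:25? ✗; end 18:55 < 10:05? ✗ → no.
Result: none.

none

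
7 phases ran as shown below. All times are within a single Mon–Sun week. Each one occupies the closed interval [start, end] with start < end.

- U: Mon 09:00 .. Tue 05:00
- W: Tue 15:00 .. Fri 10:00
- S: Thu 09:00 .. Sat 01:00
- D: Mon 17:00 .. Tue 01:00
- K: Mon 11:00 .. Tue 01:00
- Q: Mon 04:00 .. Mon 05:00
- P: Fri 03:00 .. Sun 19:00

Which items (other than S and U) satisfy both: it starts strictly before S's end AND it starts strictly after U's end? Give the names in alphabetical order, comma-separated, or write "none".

P, W

Conditions: its start is strictly before S's end (X.start < Sat 01:00) AND its start is strictly after U's end (X.start > Tue 05:00).
D: start Mon 17:00 < Sat 01:00? ✓; start Mon 17:00 > Tue 05:00? ✗ → no.
K: start Mon 11:00 < Sat 01:00? ✓; start Mon 11:00 > Tue 05:00? ✗ → no.
P: start Fri 03:00 < Sat 01:00? ✓; start Fri 03:00 > Tue 05:00? ✓ → yes.
Q: start Mon 04:00 < Sat 01:00? ✓; start Mon 04:00 > Tue 05:00? ✗ → no.
W: start Tue 15:00 < Sat 01:00? ✓; start Tue 15:00 > Tue 05:00? ✓ → yes.
Result: P, W.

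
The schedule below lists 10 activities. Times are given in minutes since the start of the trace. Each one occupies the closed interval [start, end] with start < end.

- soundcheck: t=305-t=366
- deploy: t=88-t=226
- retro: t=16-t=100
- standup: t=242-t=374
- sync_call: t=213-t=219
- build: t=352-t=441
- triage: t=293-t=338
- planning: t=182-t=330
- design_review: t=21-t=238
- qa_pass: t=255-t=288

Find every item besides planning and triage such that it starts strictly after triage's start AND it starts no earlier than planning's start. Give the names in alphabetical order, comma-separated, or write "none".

Conditions: its start is strictly after triage's start (X.start > t=293) AND its start is no earlier than planning's start (X.start >= t=182).
build: start t=352 > t=293? ✓; start t=352 >= t=182? ✓ → yes.
deploy: start t=88 > t=293? ✗; start t=88 >= t=182? ✗ → no.
design_review: start t=21 > t=293? ✗; start t=21 >= t=182? ✗ → no.
qa_pass: start t=255 > t=293? ✗; start t=255 >= t=182? ✓ → no.
retro: start t=16 > t=293? ✗; start t=16 >= t=182? ✗ → no.
soundcheck: start t=305 > t=293? ✓; start t=305 >= t=182? ✓ → yes.
standup: start t=242 > t=293? ✗; start t=242 >= t=182? ✓ → no.
sync_call: start t=213 > t=293? ✗; start t=213 >= t=182? ✓ → no.
Result: build, soundcheck.

build, soundcheck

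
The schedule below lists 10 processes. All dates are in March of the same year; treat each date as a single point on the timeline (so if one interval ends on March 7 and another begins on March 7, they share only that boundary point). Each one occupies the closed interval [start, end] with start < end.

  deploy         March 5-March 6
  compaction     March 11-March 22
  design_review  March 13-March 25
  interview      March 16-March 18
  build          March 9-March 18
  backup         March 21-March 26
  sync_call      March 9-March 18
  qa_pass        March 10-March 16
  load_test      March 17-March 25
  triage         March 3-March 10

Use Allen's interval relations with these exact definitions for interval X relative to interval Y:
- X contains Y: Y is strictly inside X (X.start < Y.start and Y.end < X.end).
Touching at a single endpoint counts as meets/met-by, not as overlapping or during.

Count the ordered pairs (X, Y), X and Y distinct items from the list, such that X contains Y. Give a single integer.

Checking all 90 ordered pairs for relation 'contains'; matching pairs in alphabetical order:
(build, qa_pass): build contains qa_pass ✓
(compaction, interview): compaction contains interview ✓
(design_review, interview): design_review contains interview ✓
(sync_call, qa_pass): sync_call contains qa_pass ✓
(triage, deploy): triage contains deploy ✓
Count: 5.

5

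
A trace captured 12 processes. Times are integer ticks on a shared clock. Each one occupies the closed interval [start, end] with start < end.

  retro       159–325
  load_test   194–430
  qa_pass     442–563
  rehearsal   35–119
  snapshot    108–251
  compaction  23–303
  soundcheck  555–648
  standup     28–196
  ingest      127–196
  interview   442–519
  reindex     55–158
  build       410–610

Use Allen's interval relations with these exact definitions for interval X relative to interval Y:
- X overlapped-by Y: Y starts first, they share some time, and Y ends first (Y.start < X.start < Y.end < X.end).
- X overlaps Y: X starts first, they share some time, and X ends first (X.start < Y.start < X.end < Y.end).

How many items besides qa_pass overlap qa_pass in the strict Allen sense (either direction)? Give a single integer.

1

Target qa_pass = [442, 563].
build [410, 610] → contains → no.
compaction [23, 303] → before → no.
ingest [127, 196] → before → no.
interview [442, 519] → starts → no.
load_test [194, 430] → before → no.
rehearsal [35, 119] → before → no.
reindex [55, 158] → before → no.
retro [159, 325] → before → no.
snapshot [108, 251] → before → no.
soundcheck [555, 648] → overlapped-by → counts.
standup [28, 196] → before → no.
Total: 1.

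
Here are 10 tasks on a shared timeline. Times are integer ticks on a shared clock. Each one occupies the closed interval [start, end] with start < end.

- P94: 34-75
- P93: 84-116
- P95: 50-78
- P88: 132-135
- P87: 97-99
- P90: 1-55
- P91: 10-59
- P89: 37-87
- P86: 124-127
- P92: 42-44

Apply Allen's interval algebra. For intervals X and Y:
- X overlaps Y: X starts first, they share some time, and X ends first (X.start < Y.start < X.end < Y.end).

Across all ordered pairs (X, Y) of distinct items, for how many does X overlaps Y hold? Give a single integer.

Checking all 90 ordered pairs for relation 'overlaps'; matching pairs in alphabetical order:
(P89, P93): P89 overlaps P93 ✓
(P90, P89): P90 overlaps P89 ✓
(P90, P91): P90 overlaps P91 ✓
(P90, P94): P90 overlaps P94 ✓
(P90, P95): P90 overlaps P95 ✓
(P91, P89): P91 overlaps P89 ✓
(P91, P94): P91 overlaps P94 ✓
(P91, P95): P91 overlaps P95 ✓
(P94, P89): P94 overlaps P89 ✓
(P94, P95): P94 overlaps P95 ✓
Count: 10.

10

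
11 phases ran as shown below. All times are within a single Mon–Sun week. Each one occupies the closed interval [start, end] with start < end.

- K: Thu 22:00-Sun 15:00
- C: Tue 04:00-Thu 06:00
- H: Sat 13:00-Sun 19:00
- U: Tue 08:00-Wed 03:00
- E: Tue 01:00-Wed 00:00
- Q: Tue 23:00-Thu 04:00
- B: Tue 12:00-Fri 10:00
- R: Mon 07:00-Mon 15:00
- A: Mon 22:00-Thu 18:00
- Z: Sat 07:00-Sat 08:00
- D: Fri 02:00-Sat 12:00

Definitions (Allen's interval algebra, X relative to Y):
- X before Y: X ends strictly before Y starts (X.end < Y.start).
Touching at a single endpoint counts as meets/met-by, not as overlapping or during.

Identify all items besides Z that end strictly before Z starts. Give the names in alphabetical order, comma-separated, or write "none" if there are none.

A, B, C, E, Q, R, U

Target Z = [Sat 07:00, Sat 08:00].
A [Mon 22:00, Thu 18:00] → before → yes.
B [Tue 12:00, Fri 10:00] → before → yes.
C [Tue 04:00, Thu 06:00] → before → yes.
D [Fri 02:00, Sat 12:00] → contains → no.
E [Tue 01:00, Wed 00:00] → before → yes.
H [Sat 13:00, Sun 19:00] → after → no.
K [Thu 22:00, Sun 15:00] → contains → no.
Q [Tue 23:00, Thu 04:00] → before → yes.
R [Mon 07:00, Mon 15:00] → before → yes.
U [Tue 08:00, Wed 03:00] → before → yes.
Result: A, B, C, E, Q, R, U.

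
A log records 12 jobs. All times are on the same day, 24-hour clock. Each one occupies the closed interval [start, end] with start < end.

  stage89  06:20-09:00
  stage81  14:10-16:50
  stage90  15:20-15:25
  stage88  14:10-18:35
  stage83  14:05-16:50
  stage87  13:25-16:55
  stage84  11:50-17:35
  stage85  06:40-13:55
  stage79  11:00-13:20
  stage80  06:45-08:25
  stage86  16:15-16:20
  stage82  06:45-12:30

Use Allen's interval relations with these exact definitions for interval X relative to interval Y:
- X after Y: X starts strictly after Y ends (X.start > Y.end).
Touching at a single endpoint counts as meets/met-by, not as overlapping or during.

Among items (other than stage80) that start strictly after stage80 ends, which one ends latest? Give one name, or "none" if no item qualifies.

Target stage80 = [06:45, 08:25].
stage79 [11:00, 13:20] → after → candidate.
stage81 [14:10, 16:50] → after → candidate.
stage82 [06:45, 12:30] → started-by → excluded.
stage83 [14:05, 16:50] → after → candidate.
stage84 [11:50, 17:35] → after → candidate.
stage85 [06:40, 13:55] → contains → excluded.
stage86 [16:15, 16:20] → after → candidate.
stage87 [13:25, 16:55] → after → candidate.
stage88 [14:10, 18:35] → after → candidate.
stage89 [06:20, 09:00] → contains → excluded.
stage90 [15:20, 15:25] → after → candidate.
Among candidates, latest end is 18:35 → stage88.

stage88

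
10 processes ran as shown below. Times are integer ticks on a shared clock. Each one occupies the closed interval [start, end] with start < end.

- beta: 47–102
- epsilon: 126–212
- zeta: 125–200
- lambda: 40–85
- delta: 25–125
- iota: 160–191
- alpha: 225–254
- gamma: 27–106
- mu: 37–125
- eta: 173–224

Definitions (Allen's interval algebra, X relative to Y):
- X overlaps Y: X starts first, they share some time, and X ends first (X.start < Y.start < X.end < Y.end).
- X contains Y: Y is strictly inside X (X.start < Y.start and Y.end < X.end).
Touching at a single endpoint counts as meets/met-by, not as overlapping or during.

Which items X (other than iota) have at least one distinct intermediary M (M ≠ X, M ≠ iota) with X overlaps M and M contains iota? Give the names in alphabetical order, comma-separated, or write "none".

zeta

Target iota = [160, 191].
Intermediaries M with M contains iota: epsilon, zeta.
Via epsilon — items with X overlaps epsilon: zeta.
Via zeta — items with X overlaps zeta: none.
Union: zeta.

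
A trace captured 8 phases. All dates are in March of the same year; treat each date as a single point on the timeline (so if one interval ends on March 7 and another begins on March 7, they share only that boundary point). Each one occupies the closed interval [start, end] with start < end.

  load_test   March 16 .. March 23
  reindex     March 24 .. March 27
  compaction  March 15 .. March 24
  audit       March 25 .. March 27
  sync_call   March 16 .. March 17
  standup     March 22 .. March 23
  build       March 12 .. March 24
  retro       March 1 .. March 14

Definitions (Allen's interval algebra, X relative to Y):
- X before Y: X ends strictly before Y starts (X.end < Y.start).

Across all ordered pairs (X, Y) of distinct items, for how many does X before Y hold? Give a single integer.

15

Checking all 56 ordered pairs for relation 'before'; matching pairs in alphabetical order:
(build, audit): build before audit ✓
(compaction, audit): compaction before audit ✓
(load_test, audit): load_test before audit ✓
(load_test, reindex): load_test before reindex ✓
(retro, audit): retro before audit ✓
(retro, compaction): retro before compaction ✓
(retro, load_test): retro before load_test ✓
(retro, reindex): retro before reindex ✓
(retro, standup): retro before standup ✓
(retro, sync_call): retro before sync_call ✓
(standup, audit): standup before audit ✓
(standup, reindex): standup before reindex ✓
(sync_call, audit): sync_call before audit ✓
(sync_call, reindex): sync_call before reindex ✓
(sync_call, standup): sync_call before standup ✓
Count: 15.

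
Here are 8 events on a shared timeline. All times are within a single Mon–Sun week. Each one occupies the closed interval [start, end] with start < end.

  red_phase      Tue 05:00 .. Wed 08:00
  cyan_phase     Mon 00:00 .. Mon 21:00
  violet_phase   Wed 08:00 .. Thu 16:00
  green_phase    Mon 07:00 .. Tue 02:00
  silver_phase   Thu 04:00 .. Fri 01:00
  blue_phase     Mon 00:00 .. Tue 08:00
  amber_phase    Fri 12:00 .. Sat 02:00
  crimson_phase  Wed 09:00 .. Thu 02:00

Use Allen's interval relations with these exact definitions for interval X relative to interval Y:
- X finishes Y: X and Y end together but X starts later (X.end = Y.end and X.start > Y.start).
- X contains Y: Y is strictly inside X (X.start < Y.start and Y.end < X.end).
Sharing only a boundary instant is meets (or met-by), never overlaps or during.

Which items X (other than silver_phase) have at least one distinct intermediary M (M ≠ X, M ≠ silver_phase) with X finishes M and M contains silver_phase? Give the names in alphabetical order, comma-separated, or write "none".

Target silver_phase = [Thu 04:00, Fri 01:00].
Intermediaries M with M contains silver_phase: none.
Union: none.

none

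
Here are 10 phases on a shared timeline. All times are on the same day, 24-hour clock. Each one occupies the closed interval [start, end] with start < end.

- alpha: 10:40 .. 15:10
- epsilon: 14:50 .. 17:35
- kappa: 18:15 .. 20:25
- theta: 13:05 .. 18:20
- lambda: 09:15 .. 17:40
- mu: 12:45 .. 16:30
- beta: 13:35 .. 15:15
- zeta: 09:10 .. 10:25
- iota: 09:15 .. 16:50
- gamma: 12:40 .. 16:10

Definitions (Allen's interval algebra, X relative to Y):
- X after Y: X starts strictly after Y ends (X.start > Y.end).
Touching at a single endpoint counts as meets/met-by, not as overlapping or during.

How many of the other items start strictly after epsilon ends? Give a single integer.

Target epsilon = [14:50, 17:35].
alpha [10:40, 15:10] → overlaps → no.
beta [13:35, 15:15] → overlaps → no.
gamma [12:40, 16:10] → overlaps → no.
iota [09:15, 16:50] → overlaps → no.
kappa [18:15, 20:25] → after → counts.
lambda [09:15, 17:40] → contains → no.
mu [12:45, 16:30] → overlaps → no.
theta [13:05, 18:20] → contains → no.
zeta [09:10, 10:25] → before → no.
Total: 1.

1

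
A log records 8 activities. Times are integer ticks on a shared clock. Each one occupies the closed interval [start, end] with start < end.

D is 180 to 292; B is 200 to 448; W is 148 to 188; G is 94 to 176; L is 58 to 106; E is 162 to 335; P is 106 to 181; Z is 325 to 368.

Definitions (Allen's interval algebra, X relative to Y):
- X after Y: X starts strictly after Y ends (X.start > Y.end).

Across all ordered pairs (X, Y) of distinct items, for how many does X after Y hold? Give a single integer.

13

Checking all 56 ordered pairs for relation 'after'; matching pairs in alphabetical order:
(B, G): B after G ✓
(B, L): B after L ✓
(B, P): B after P ✓
(B, W): B after W ✓
(D, G): D after G ✓
(D, L): D after L ✓
(E, L): E after L ✓
(W, L): W after L ✓
(Z, D): Z after D ✓
(Z, G): Z after G ✓
(Z, L): Z after L ✓
(Z, P): Z after P ✓
(Z, W): Z after W ✓
Count: 13.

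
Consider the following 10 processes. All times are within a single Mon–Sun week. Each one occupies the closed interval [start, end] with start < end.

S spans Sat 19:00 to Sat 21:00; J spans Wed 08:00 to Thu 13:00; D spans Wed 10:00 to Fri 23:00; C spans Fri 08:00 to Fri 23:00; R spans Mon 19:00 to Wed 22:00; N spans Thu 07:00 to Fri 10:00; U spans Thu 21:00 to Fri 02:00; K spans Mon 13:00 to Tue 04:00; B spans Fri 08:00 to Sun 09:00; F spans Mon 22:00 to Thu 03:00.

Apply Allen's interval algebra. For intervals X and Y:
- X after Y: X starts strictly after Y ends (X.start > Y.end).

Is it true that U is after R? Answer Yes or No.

U = [Thu 21:00, Fri 02:00], R = [Mon 19:00, Wed 22:00].
Actual relation of U to R: after.
Asked whether 'after' holds → Yes.

Yes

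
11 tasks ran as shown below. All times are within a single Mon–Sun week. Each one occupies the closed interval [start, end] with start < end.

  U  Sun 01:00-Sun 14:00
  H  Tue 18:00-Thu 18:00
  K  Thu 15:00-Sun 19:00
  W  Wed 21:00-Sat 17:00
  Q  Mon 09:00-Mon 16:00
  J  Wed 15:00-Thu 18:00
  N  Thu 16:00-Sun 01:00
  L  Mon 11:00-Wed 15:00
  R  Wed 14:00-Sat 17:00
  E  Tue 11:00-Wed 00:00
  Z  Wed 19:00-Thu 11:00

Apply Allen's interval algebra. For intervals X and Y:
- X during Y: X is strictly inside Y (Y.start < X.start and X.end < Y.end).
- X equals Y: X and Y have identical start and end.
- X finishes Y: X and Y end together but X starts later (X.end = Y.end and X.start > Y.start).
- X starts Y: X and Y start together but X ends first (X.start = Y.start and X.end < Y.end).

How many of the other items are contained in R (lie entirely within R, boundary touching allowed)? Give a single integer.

3

Target R = [Wed 14:00, Sat 17:00].
E [Tue 11:00, Wed 00:00] → before → no.
H [Tue 18:00, Thu 18:00] → overlaps → no.
J [Wed 15:00, Thu 18:00] → during → counts.
K [Thu 15:00, Sun 19:00] → overlapped-by → no.
L [Mon 11:00, Wed 15:00] → overlaps → no.
N [Thu 16:00, Sun 01:00] → overlapped-by → no.
Q [Mon 09:00, Mon 16:00] → before → no.
U [Sun 01:00, Sun 14:00] → after → no.
W [Wed 21:00, Sat 17:00] → finishes → counts.
Z [Wed 19:00, Thu 11:00] → during → counts.
Total: 3.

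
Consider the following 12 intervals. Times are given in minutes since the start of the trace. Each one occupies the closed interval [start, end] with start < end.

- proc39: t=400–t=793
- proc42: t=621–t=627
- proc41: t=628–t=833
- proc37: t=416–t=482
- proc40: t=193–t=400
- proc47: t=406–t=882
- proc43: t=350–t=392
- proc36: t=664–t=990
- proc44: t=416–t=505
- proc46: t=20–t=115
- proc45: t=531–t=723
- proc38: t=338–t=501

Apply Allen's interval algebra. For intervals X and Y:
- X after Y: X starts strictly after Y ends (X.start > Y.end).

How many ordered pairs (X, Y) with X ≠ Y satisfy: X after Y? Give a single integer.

Checking all 132 ordered pairs for relation 'after'; matching pairs in alphabetical order:
(proc36, proc37): proc36 after proc37 ✓
(proc36, proc38): proc36 after proc38 ✓
(proc36, proc40): proc36 after proc40 ✓
(proc36, proc42): proc36 after proc42 ✓
(proc36, proc43): proc36 after proc43 ✓
(proc36, proc44): proc36 after proc44 ✓
(proc36, proc46): proc36 after proc46 ✓
(proc37, proc40): proc37 after proc40 ✓
(proc37, proc43): proc37 after proc43 ✓
(proc37, proc46): proc37 after proc46 ✓
(proc38, proc46): proc38 after proc46 ✓
(proc39, proc43): proc39 after proc43 ✓
(proc39, proc46): proc39 after proc46 ✓
(proc40, proc46): proc40 after proc46 ✓
(proc41, proc37): proc41 after proc37 ✓
(proc41, proc38): proc41 after proc38 ✓
(proc41, proc40): proc41 after proc40 ✓
(proc41, proc42): proc41 after proc42 ✓
(proc41, proc43): proc41 after proc43 ✓
(proc41, proc44): proc41 after proc44 ✓
(proc41, proc46): proc41 after proc46 ✓
(proc42, proc37): proc42 after proc37 ✓
(proc42, proc38): proc42 after proc38 ✓
(proc42, proc40): proc42 after proc40 ✓
... plus 16 further pairs not listed.
Count: 40.

40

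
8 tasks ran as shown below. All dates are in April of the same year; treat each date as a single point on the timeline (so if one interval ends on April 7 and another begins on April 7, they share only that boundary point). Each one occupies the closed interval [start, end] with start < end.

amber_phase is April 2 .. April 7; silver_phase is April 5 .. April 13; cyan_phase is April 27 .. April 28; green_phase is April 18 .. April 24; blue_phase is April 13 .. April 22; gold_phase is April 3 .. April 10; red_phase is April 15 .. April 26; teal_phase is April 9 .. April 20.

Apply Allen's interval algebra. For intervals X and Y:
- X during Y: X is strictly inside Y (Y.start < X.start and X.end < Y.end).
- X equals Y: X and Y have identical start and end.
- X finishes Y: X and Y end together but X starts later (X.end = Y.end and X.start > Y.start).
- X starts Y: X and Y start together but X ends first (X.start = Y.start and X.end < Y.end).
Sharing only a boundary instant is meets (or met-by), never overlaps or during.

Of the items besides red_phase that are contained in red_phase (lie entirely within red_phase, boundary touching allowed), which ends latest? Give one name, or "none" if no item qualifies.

green_phase

Target red_phase = [April 15, April 26].
amber_phase [April 2, April 7] → before → excluded.
blue_phase [April 13, April 22] → overlaps → excluded.
cyan_phase [April 27, April 28] → after → excluded.
gold_phase [April 3, April 10] → before → excluded.
green_phase [April 18, April 24] → during → candidate.
silver_phase [April 5, April 13] → before → excluded.
teal_phase [April 9, April 20] → overlaps → excluded.
Among candidates, latest end is April 24 → green_phase.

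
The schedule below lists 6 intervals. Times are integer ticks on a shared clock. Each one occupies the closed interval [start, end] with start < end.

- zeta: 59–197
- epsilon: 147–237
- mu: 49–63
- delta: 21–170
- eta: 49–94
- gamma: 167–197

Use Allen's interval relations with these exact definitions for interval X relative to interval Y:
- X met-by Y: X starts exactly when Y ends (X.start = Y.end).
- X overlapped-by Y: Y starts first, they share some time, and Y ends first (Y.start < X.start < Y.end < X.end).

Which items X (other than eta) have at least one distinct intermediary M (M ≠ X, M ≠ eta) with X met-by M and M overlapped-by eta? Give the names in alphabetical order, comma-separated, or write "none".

none

Target eta = [49, 94].
Intermediaries M with M overlapped-by eta: zeta.
Via zeta — items with X met-by zeta: none.
Union: none.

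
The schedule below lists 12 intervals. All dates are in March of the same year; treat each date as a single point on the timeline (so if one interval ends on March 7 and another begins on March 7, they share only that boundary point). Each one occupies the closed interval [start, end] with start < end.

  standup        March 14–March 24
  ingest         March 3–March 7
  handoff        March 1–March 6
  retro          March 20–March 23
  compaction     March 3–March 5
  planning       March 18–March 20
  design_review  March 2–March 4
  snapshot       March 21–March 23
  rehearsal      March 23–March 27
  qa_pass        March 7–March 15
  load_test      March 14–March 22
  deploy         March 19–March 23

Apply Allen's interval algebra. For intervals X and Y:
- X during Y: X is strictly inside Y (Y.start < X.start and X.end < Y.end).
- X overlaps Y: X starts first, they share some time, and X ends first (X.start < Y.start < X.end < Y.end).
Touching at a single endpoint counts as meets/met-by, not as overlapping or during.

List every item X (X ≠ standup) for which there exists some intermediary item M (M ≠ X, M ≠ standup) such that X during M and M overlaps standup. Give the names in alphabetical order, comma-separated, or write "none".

Target standup = [March 14, March 24].
Intermediaries M with M overlaps standup: qa_pass.
Via qa_pass — items with X during qa_pass: none.
Union: none.

none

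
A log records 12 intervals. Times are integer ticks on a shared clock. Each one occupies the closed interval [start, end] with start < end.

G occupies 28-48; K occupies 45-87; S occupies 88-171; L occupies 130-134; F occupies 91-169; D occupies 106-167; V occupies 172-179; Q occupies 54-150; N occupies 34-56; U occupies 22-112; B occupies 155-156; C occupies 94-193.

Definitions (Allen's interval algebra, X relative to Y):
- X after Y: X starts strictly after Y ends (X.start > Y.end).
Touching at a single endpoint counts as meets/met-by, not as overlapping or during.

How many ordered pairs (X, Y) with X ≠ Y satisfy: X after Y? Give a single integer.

33

Checking all 132 ordered pairs for relation 'after'; matching pairs in alphabetical order:
(B, G): B after G ✓
(B, K): B after K ✓
(B, L): B after L ✓
(B, N): B after N ✓
(B, Q): B after Q ✓
(B, U): B after U ✓
(C, G): C after G ✓
(C, K): C after K ✓
(C, N): C after N ✓
(D, G): D after G ✓
(D, K): D after K ✓
(D, N): D after N ✓
(F, G): F after G ✓
(F, K): F after K ✓
(F, N): F after N ✓
(L, G): L after G ✓
(L, K): L after K ✓
(L, N): L after N ✓
(L, U): L after U ✓
(Q, G): Q after G ✓
(S, G): S after G ✓
(S, K): S after K ✓
(S, N): S after N ✓
(V, B): V after B ✓
... plus 9 further pairs not listed.
Count: 33.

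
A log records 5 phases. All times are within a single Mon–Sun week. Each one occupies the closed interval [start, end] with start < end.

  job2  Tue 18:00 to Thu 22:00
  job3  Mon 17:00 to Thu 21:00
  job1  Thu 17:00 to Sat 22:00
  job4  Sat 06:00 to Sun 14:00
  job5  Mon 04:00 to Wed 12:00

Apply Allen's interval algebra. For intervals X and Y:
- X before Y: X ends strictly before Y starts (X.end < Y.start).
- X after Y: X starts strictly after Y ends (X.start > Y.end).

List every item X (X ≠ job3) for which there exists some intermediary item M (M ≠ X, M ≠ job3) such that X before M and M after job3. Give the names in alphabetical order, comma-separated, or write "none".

Target job3 = [Mon 17:00, Thu 21:00].
Intermediaries M with M after job3: job4.
Via job4 — items with X before job4: job2, job5.
Union: job2, job5.

job2, job5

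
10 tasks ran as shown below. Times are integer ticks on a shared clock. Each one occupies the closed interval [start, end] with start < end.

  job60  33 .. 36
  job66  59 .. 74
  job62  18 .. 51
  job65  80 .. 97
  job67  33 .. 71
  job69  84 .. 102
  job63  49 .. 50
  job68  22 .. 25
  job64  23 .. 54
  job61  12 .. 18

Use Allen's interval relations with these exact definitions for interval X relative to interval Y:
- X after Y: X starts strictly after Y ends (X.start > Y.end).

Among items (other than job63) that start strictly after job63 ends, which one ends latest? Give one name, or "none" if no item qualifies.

Target job63 = [49, 50].
job60 [33, 36] → before → excluded.
job61 [12, 18] → before → excluded.
job62 [18, 51] → contains → excluded.
job64 [23, 54] → contains → excluded.
job65 [80, 97] → after → candidate.
job66 [59, 74] → after → candidate.
job67 [33, 71] → contains → excluded.
job68 [22, 25] → before → excluded.
job69 [84, 102] → after → candidate.
Among candidates, latest end is 102 → job69.

job69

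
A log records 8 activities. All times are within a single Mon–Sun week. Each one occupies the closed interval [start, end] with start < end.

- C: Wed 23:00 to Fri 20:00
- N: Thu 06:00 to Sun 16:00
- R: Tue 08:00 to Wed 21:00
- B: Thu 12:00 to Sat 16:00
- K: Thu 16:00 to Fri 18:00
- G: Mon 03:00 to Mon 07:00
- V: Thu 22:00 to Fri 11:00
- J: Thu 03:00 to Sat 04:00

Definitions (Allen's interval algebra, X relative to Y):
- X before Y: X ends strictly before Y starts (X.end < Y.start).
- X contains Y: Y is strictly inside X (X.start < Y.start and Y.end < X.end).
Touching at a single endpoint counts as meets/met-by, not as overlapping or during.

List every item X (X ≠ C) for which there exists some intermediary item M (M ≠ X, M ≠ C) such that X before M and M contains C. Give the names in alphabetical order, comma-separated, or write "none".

Target C = [Wed 23:00, Fri 20:00].
Intermediaries M with M contains C: none.
Union: none.

none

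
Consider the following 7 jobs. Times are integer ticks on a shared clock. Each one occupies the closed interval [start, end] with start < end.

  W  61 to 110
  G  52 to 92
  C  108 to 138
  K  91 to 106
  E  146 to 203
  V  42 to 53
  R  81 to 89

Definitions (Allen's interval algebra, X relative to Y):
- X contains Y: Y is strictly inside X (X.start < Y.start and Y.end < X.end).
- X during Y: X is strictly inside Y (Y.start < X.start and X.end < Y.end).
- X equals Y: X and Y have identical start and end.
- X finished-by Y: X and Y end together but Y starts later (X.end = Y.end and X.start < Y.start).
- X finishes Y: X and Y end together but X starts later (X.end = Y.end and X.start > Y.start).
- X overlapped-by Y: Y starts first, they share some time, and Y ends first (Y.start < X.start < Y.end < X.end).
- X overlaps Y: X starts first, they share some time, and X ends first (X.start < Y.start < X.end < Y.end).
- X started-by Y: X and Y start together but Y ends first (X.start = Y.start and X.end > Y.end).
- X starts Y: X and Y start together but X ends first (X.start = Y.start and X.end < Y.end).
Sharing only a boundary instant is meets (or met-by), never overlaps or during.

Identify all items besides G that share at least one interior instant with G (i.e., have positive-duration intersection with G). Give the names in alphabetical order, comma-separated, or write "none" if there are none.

K, R, V, W

Target G = [52, 92].
C [108, 138] → after → no.
E [146, 203] → after → no.
K [91, 106] → overlapped-by → yes.
R [81, 89] → during → yes.
V [42, 53] → overlaps → yes.
W [61, 110] → overlapped-by → yes.
Result: K, R, V, W.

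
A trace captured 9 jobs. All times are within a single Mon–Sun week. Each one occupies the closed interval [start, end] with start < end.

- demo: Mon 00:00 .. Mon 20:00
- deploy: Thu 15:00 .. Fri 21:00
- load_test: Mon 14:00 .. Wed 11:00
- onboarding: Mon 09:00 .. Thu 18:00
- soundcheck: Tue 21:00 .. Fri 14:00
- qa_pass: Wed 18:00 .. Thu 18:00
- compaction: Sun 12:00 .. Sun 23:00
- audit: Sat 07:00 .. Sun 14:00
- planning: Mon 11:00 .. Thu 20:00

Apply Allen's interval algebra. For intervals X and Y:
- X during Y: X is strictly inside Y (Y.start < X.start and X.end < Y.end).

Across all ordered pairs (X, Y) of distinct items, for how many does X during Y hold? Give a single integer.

4

Checking all 72 ordered pairs for relation 'during'; matching pairs in alphabetical order:
(load_test, onboarding): load_test during onboarding ✓
(load_test, planning): load_test during planning ✓
(qa_pass, planning): qa_pass during planning ✓
(qa_pass, soundcheck): qa_pass during soundcheck ✓
Count: 4.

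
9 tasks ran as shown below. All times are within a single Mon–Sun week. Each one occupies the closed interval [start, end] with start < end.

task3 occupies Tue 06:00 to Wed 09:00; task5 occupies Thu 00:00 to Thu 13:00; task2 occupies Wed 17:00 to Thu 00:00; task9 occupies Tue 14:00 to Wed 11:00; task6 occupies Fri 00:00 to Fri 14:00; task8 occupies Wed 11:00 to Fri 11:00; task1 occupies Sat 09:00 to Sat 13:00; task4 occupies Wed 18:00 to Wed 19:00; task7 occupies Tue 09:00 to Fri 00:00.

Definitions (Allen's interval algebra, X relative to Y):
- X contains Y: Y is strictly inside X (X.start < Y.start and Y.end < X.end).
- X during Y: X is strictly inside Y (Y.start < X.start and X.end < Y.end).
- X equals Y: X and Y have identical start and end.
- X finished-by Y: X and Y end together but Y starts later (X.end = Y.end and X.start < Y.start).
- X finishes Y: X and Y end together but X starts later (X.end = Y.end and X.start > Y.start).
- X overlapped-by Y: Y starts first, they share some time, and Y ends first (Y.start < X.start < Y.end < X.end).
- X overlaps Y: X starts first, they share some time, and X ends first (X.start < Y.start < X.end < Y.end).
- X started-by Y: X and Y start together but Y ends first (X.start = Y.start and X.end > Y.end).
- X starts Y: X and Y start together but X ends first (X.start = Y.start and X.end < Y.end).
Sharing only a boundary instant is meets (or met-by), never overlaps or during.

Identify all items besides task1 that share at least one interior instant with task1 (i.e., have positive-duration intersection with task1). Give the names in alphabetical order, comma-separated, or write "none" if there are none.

none

Target task1 = [Sat 09:00, Sat 13:00].
task2 [Wed 17:00, Thu 00:00] → before → no.
task3 [Tue 06:00, Wed 09:00] → before → no.
task4 [Wed 18:00, Wed 19:00] → before → no.
task5 [Thu 00:00, Thu 13:00] → before → no.
task6 [Fri 00:00, Fri 14:00] → before → no.
task7 [Tue 09:00, Fri 00:00] → before → no.
task8 [Wed 11:00, Fri 11:00] → before → no.
task9 [Tue 14:00, Wed 11:00] → before → no.
Result: none.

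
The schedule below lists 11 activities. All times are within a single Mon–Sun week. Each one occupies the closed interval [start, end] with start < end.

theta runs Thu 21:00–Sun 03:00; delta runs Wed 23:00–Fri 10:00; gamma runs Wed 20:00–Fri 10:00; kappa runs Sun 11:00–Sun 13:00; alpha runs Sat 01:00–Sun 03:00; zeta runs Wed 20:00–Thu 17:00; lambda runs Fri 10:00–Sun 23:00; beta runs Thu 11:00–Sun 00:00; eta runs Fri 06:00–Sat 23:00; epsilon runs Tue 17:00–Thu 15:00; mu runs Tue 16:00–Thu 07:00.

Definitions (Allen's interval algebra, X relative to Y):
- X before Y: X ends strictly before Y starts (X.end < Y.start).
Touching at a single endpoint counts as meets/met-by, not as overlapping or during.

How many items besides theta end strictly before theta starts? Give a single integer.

Target theta = [Thu 21:00, Sun 03:00].
alpha [Sat 01:00, Sun 03:00] → finishes → no.
beta [Thu 11:00, Sun 00:00] → overlaps → no.
delta [Wed 23:00, Fri 10:00] → overlaps → no.
epsilon [Tue 17:00, Thu 15:00] → before → counts.
eta [Fri 06:00, Sat 23:00] → during → no.
gamma [Wed 20:00, Fri 10:00] → overlaps → no.
kappa [Sun 11:00, Sun 13:00] → after → no.
lambda [Fri 10:00, Sun 23:00] → overlapped-by → no.
mu [Tue 16:00, Thu 07:00] → before → counts.
zeta [Wed 20:00, Thu 17:00] → before → counts.
Total: 3.

3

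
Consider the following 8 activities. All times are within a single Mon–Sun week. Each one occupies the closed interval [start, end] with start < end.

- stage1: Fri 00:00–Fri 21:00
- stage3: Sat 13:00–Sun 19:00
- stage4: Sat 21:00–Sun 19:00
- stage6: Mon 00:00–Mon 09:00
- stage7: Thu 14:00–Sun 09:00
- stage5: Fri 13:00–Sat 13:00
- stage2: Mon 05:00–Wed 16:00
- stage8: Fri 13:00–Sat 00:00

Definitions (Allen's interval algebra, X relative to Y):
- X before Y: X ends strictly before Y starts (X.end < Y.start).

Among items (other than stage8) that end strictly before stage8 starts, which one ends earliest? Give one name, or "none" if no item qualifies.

stage6

Target stage8 = [Fri 13:00, Sat 00:00].
stage1 [Fri 00:00, Fri 21:00] → overlaps → excluded.
stage2 [Mon 05:00, Wed 16:00] → before → candidate.
stage3 [Sat 13:00, Sun 19:00] → after → excluded.
stage4 [Sat 21:00, Sun 19:00] → after → excluded.
stage5 [Fri 13:00, Sat 13:00] → started-by → excluded.
stage6 [Mon 00:00, Mon 09:00] → before → candidate.
stage7 [Thu 14:00, Sun 09:00] → contains → excluded.
Among candidates, earliest end is Mon 09:00 → stage6.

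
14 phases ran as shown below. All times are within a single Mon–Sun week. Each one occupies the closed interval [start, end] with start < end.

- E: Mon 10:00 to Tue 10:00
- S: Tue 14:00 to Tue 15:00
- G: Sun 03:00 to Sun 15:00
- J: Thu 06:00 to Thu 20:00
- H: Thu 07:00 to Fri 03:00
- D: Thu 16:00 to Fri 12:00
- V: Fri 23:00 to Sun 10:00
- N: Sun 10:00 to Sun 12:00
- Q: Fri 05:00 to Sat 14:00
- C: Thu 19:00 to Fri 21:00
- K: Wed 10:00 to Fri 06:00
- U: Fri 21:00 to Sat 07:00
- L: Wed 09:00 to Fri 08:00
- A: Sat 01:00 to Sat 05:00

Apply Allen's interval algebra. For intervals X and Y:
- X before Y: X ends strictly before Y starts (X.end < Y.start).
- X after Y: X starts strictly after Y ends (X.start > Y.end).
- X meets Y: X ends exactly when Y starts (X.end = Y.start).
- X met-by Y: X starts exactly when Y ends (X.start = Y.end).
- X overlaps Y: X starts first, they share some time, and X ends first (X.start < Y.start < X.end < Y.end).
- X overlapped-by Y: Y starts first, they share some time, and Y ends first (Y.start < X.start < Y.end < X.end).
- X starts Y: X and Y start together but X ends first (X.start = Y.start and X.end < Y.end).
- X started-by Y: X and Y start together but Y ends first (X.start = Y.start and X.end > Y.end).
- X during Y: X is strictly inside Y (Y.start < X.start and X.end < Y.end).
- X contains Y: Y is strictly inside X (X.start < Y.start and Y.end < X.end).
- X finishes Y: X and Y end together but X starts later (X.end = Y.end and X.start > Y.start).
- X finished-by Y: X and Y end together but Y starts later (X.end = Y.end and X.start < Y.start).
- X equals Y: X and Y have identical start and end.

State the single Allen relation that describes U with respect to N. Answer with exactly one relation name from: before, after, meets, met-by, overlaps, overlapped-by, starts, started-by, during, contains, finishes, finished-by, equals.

U = [Fri 21:00, Sat 07:00]; N = [Sun 10:00, Sun 12:00].
Compare endpoints: U.start < N.start, U.start < N.end, U.end < N.start, U.end < N.end.
That pattern is 'before'.

before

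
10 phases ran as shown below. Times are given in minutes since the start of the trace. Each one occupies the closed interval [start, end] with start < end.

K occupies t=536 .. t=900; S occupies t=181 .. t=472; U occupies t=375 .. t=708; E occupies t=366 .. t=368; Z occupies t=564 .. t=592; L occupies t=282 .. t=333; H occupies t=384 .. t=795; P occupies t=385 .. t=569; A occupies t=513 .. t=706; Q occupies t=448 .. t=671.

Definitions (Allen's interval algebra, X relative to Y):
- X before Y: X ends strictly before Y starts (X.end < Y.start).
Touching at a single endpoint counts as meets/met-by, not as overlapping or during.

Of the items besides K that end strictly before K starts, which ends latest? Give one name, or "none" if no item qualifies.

Target K = [t=536, t=900].
A [t=513, t=706] → overlaps → excluded.
E [t=366, t=368] → before → candidate.
H [t=384, t=795] → overlaps → excluded.
L [t=282, t=333] → before → candidate.
P [t=385, t=569] → overlaps → excluded.
Q [t=448, t=671] → overlaps → excluded.
S [t=181, t=472] → before → candidate.
U [t=375, t=708] → overlaps → excluded.
Z [t=564, t=592] → during → excluded.
Among candidates, latest end is t=472 → S.

S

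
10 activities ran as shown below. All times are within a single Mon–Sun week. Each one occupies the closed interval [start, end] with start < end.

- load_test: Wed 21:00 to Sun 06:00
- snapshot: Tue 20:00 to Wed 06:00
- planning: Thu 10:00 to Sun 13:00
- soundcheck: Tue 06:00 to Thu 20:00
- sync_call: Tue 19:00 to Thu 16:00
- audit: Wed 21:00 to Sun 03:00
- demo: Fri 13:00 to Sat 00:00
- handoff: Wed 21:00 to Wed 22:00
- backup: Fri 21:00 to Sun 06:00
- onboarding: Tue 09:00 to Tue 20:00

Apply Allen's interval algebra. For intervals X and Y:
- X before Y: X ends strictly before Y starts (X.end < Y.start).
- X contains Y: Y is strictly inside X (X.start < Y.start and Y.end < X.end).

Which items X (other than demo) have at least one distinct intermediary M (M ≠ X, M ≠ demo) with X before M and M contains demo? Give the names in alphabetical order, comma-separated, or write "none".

handoff, onboarding, snapshot

Target demo = [Fri 13:00, Sat 00:00].
Intermediaries M with M contains demo: audit, load_test, planning.
Via audit — items with X before audit: onboarding, snapshot.
Via load_test — items with X before load_test: onboarding, snapshot.
Via planning — items with X before planning: handoff, onboarding, snapshot.
Union: handoff, onboarding, snapshot.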